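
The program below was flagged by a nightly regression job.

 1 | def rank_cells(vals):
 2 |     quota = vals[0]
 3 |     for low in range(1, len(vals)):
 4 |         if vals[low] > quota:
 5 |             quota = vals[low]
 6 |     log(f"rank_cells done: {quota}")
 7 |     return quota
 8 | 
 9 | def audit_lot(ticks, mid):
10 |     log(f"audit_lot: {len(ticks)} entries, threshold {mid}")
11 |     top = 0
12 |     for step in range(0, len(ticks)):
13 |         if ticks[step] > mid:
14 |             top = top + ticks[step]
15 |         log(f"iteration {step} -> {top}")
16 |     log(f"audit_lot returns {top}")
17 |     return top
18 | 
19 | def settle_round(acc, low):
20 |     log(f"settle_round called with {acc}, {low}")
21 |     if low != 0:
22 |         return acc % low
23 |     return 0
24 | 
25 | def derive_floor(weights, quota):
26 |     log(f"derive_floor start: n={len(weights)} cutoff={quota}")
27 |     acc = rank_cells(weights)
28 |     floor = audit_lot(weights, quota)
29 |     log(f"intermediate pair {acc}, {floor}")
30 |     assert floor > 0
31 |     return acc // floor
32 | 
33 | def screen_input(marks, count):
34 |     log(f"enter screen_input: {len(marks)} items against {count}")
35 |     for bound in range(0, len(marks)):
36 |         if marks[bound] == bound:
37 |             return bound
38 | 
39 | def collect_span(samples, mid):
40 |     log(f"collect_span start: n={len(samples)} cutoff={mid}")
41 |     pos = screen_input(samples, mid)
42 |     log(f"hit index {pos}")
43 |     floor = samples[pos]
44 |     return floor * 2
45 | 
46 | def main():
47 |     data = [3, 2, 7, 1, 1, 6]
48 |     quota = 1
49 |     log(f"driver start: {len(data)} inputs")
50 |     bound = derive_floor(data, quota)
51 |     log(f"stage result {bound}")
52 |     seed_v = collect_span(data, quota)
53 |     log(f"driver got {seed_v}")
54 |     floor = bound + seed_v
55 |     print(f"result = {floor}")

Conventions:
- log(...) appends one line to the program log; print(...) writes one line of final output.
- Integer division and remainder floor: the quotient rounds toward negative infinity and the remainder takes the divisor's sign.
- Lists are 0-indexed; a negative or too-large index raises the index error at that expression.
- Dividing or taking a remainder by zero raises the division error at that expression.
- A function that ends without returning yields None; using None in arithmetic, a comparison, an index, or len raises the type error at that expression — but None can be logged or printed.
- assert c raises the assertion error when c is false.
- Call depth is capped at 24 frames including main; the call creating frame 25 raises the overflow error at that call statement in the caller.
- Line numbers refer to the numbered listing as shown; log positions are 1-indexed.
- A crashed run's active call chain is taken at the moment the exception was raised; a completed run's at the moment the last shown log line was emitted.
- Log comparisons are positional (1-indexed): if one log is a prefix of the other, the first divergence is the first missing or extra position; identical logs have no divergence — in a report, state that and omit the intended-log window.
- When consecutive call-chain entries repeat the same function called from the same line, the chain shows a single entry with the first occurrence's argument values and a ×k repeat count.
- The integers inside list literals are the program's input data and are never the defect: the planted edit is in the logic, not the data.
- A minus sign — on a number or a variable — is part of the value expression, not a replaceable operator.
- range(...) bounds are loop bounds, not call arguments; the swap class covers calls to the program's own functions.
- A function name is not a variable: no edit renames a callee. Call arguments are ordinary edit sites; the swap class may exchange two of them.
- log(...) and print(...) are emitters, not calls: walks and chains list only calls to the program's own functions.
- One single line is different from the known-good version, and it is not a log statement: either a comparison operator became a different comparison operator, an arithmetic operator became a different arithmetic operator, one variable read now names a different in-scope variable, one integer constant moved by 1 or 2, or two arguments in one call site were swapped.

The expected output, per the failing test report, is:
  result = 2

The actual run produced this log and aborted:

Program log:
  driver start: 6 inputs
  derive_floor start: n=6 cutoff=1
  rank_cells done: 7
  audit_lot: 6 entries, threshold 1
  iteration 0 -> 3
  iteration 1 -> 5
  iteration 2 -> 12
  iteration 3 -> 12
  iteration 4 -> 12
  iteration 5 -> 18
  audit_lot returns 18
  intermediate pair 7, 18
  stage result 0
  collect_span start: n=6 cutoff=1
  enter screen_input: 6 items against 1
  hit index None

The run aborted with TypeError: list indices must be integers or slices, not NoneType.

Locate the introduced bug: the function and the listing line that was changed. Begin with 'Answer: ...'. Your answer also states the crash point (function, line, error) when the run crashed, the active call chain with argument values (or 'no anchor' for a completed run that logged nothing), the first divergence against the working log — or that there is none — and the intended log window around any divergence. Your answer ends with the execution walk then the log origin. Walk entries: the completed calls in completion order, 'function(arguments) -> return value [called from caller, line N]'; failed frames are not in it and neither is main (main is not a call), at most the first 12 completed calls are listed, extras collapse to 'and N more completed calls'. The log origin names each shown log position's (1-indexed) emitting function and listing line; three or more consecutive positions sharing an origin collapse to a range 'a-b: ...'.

Answer: the defect is in screen_input at line 36.
Key observation: Position 16 is the first bad log line: 'hit index None' should read 'hit index 3'.
Crash: collect_span, line 43, TypeError.
Call chain: main -> collect_span([3, 2, 7, 1, 1, 6], 1) (called at line 52).
First divergence: position 16 — the shown line 'hit index None' should read 'hit index 3'.
Intended log window:
  14: collect_span start: n=6 cutoff=1
  15: enter screen_input: 6 items against 1
  16: hit index 3
  17: driver got 2
Execution walk:
  rank_cells([3, 2, 7, 1, 1, 6]) -> 7  [called from derive_floor, line 27]
  audit_lot([3, 2, 7, 1, 1, 6], 1) -> 18  [called from derive_floor, line 28]
  derive_floor([3, 2, 7, 1, 1, 6], 1) -> 0  [called from main, line 50]
  screen_input([3, 2, 7, 1, 1, 6], 1) -> None  [called from collect_span, line 41]
Origin of each log line:
  1 — main, line 49
  2 — derive_floor, line 26
  3 — rank_cells, line 6
  4 — audit_lot, line 10
  5-10 — audit_lot, line 15
  11 — audit_lot, line 16
  12 — derive_floor, line 29
  13 — main, line 51
  14 — collect_span, line 40
  15 — screen_input, line 34
  16 — collect_span, line 42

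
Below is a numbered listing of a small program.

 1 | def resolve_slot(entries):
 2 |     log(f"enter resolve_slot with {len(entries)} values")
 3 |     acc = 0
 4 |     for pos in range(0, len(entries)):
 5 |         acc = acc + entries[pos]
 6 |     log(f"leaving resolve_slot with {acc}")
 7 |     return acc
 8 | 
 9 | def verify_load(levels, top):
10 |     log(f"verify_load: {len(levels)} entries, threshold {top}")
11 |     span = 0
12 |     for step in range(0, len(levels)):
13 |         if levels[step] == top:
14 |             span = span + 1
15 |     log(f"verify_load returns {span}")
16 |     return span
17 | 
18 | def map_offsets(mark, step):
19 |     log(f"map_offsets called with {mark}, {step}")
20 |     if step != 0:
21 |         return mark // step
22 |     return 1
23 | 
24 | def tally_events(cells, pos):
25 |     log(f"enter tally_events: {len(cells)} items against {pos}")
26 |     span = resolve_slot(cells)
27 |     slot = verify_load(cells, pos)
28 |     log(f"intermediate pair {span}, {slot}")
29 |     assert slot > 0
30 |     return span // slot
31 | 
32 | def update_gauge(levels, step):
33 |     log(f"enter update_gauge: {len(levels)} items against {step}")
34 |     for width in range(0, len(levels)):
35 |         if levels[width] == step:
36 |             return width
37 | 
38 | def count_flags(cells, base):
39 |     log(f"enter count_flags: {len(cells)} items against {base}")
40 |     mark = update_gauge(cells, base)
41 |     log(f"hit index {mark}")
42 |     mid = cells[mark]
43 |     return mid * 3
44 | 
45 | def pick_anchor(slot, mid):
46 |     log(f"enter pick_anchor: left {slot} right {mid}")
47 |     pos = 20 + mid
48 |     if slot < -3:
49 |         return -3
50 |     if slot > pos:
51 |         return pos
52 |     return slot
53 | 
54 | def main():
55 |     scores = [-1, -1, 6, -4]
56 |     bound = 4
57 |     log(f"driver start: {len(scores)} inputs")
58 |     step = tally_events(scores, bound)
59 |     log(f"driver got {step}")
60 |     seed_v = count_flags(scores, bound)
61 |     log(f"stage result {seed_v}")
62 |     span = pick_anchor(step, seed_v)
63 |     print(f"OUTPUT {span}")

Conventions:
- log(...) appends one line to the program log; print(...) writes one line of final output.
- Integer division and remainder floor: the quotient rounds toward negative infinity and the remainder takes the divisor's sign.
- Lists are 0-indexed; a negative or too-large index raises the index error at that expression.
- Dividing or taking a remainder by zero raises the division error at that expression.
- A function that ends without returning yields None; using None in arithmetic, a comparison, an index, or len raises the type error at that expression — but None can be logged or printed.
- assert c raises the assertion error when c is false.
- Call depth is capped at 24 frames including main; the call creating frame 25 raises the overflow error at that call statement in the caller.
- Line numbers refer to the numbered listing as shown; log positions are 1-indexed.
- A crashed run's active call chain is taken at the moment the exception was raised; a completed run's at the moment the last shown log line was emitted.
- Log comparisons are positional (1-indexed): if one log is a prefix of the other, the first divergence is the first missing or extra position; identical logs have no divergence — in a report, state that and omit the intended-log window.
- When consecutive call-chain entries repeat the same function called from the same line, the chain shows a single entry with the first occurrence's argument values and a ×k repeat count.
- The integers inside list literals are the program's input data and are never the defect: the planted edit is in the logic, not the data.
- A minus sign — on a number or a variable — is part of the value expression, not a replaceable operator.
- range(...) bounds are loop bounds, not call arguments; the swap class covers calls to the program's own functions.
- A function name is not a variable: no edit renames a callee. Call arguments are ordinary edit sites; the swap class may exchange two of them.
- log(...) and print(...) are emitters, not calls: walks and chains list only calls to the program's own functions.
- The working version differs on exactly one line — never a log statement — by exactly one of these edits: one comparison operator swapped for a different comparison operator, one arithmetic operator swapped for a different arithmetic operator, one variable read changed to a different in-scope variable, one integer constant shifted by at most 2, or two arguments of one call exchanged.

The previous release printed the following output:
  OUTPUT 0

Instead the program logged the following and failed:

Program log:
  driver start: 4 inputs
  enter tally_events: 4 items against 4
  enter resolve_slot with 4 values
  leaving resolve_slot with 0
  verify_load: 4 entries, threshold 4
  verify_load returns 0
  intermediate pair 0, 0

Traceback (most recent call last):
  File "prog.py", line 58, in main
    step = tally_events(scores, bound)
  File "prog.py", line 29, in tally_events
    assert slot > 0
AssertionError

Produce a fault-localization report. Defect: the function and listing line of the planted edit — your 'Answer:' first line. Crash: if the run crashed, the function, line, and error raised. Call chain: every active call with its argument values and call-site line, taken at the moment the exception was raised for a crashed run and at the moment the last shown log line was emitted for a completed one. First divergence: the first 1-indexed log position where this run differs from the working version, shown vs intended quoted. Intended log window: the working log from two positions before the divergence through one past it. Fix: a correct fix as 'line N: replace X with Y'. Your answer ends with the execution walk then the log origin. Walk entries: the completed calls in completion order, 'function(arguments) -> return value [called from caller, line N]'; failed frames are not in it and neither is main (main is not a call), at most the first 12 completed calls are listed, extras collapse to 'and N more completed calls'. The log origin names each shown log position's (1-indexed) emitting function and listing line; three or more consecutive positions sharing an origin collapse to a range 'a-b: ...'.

Answer: the defect is in main at line 56.
Core observation: Log line 2 is where behavior first shows: 'enter tally_events: 4 items against 4' appears instead of 'enter tally_events: 4 items against 6'.
Crash: tally_events, line 29, AssertionError.
Call chain: main -> tally_events([-1, -1, 6, -4], 4) (called at line 58).
First divergence: at position 2 the run shows 'enter tally_events: 4 items against 4' where the working version logs 'enter tally_events: 4 items against 6'.
Intended log window:
  1: driver start: 4 inputs
  2: enter tally_events: 4 items against 6
  3: enter resolve_slot with 4 values
Execution walk:
  resolve_slot([-1, -1, 6, -4]) -> 0  [called from tally_events, line 26]
  verify_load([-1, -1, 6, -4], 4) -> 0  [called from tally_events, line 27]
Log origin:
  1: logged in main at line 57
  2: logged in tally_events at line 25
  3: logged in resolve_slot at line 2
  4: logged in resolve_slot at line 6
  5: logged in verify_load at line 10
  6: logged in verify_load at line 15
  7: logged in tally_events at line 28
A correct fix: line 56: replace `4` with `6`.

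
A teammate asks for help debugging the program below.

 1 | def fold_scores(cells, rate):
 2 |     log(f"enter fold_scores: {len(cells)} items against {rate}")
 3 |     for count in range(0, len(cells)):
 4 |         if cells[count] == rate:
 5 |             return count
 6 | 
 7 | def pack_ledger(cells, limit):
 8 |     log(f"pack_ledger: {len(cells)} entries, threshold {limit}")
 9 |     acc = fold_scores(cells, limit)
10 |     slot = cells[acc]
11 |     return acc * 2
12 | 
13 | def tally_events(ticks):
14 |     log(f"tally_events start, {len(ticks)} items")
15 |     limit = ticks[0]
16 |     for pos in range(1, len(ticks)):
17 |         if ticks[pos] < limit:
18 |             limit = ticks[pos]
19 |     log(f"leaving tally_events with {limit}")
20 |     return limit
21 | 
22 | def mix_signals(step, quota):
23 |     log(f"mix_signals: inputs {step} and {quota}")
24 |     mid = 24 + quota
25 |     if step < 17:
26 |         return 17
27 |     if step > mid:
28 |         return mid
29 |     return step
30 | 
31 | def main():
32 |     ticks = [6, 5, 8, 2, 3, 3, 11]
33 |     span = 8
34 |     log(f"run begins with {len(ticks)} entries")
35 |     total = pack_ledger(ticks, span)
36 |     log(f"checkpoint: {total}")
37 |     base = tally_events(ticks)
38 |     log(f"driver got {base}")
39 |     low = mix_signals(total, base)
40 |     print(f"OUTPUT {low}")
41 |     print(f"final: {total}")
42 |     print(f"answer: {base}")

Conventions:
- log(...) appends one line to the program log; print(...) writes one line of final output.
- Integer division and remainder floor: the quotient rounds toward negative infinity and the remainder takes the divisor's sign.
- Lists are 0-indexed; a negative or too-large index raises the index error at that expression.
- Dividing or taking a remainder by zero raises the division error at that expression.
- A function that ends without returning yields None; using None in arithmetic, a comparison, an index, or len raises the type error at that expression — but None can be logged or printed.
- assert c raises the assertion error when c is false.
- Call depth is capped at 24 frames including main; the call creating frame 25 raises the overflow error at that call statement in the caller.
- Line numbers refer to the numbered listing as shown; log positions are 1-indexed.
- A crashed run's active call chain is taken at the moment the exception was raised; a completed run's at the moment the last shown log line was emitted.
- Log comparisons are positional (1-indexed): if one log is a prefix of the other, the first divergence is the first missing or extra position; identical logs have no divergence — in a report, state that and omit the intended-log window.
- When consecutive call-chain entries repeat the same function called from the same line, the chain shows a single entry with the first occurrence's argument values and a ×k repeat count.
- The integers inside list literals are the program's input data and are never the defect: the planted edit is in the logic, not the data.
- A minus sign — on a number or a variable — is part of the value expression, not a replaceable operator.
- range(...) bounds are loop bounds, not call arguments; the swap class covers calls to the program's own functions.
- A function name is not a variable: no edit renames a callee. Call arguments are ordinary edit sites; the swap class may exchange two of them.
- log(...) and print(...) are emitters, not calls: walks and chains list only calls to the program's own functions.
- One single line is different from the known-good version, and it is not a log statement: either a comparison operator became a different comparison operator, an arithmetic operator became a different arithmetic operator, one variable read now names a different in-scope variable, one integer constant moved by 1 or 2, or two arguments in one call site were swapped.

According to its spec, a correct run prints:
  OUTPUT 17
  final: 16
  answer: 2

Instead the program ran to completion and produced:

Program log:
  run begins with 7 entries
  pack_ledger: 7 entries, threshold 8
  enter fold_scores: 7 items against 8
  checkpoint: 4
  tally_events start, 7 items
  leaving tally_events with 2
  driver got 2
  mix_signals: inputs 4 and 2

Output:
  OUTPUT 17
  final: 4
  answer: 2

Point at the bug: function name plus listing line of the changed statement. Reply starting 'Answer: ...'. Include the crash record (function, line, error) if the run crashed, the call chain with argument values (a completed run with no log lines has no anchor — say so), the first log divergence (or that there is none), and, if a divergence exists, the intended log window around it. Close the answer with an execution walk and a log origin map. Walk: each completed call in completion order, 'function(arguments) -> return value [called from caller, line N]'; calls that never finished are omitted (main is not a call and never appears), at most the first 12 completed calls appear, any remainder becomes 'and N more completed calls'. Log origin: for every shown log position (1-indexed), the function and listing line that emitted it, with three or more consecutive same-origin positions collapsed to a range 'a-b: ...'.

Answer: the defect is in pack_ledger at line 11.
The tell: Log line 4 is where behavior first shows: 'checkpoint: 4' appears instead of 'checkpoint: 16'.
Call chain: main -> mix_signals(4, 2) (called at line 39).
First divergence: position 4; shown 'checkpoint: 4' vs intended 'checkpoint: 16'.
Intended log window:
  2: pack_ledger: 7 entries, threshold 8
  3: enter fold_scores: 7 items against 8
  4: checkpoint: 16
  5: tally_events start, 7 items
Execution walk:
  fold_scores([6, 5, 8, 2, 3, 3, 11], 8) -> 2  [called from pack_ledger, line 9]
  pack_ledger([6, 5, 8, 2, 3, 3, 11], 8) -> 4  [called from main, line 35]
  tally_events([6, 5, 8, 2, 3, 3, 11]) -> 2  [called from main, line 37]
  mix_signals(4, 2) -> 17  [called from main, line 39]
Log origins:
  1: emitted by main (line 34)
  2: emitted by pack_ledger (line 8)
  3: emitted by fold_scores (line 2)
  4: emitted by main (line 36)
  5: emitted by tally_events (line 14)
  6: emitted by tally_events (line 19)
  7: emitted by main (line 38)
  8: emitted by mix_signals (line 23)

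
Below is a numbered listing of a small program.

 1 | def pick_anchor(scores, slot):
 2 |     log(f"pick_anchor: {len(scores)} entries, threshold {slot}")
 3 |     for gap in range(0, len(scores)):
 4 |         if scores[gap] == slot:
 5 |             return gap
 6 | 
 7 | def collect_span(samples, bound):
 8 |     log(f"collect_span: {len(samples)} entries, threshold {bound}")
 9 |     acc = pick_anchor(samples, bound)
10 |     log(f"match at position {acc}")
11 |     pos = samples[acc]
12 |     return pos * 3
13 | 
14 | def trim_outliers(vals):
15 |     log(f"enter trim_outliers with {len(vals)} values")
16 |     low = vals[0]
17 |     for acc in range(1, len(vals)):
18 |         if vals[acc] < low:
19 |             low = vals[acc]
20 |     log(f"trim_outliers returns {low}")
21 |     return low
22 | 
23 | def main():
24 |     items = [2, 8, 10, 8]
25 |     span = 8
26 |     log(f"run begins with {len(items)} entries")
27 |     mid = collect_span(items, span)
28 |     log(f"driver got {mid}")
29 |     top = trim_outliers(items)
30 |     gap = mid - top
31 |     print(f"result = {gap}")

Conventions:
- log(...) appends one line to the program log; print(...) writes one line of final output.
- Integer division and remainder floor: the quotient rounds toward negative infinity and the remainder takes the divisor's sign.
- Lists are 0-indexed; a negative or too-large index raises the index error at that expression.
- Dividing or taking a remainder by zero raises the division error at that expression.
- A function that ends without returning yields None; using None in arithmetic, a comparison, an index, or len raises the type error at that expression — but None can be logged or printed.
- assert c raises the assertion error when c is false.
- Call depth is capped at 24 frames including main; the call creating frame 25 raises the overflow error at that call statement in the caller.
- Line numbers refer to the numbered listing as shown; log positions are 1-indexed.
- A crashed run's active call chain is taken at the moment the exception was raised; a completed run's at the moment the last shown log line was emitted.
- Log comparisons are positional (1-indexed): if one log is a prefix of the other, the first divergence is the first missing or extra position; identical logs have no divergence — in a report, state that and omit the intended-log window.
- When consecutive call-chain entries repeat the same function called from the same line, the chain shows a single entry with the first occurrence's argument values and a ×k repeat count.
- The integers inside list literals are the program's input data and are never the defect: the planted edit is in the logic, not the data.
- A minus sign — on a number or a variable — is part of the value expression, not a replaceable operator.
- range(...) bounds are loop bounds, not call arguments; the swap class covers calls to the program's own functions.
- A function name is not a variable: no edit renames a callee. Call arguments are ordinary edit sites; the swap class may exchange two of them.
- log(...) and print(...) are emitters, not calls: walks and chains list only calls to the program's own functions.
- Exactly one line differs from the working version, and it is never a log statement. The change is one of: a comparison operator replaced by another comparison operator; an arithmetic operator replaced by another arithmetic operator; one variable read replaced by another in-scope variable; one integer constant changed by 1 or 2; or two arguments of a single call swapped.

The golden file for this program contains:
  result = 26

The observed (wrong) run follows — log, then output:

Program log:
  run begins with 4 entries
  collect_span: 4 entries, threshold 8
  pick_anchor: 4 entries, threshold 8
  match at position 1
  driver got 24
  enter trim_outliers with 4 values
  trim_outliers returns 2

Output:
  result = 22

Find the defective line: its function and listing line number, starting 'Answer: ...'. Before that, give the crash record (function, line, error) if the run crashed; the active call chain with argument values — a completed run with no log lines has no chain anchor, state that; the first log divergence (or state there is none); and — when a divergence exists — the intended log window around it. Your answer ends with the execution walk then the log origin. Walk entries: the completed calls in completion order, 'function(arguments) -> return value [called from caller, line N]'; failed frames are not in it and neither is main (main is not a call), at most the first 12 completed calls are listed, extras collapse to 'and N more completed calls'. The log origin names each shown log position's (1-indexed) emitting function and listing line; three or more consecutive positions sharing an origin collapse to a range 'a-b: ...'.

Answer: the defect is in main at line 30.
Key fact: Every logged value matches the working version; the printed result is what differs.
Call chain: main -> trim_outliers([2, 8, 10, 8]) (called at line 29).
First divergence: none (the log streams are identical).
Execution walk:
  pick_anchor([2, 8, 10, 8], 8) -> 1  [called from collect_span, line 9]
  collect_span([2, 8, 10, 8], 8) -> 24  [called from main, line 27]
  trim_outliers([2, 8, 10, 8]) -> 2  [called from main, line 29]
Origin of each log line:
  1: logged in main at line 26
  2: logged in collect_span at line 8
  3: logged in pick_anchor at line 2
  4: logged in collect_span at line 10
  5: logged in main at line 28
  6: logged in trim_outliers at line 15
  7: logged in trim_outliers at line 20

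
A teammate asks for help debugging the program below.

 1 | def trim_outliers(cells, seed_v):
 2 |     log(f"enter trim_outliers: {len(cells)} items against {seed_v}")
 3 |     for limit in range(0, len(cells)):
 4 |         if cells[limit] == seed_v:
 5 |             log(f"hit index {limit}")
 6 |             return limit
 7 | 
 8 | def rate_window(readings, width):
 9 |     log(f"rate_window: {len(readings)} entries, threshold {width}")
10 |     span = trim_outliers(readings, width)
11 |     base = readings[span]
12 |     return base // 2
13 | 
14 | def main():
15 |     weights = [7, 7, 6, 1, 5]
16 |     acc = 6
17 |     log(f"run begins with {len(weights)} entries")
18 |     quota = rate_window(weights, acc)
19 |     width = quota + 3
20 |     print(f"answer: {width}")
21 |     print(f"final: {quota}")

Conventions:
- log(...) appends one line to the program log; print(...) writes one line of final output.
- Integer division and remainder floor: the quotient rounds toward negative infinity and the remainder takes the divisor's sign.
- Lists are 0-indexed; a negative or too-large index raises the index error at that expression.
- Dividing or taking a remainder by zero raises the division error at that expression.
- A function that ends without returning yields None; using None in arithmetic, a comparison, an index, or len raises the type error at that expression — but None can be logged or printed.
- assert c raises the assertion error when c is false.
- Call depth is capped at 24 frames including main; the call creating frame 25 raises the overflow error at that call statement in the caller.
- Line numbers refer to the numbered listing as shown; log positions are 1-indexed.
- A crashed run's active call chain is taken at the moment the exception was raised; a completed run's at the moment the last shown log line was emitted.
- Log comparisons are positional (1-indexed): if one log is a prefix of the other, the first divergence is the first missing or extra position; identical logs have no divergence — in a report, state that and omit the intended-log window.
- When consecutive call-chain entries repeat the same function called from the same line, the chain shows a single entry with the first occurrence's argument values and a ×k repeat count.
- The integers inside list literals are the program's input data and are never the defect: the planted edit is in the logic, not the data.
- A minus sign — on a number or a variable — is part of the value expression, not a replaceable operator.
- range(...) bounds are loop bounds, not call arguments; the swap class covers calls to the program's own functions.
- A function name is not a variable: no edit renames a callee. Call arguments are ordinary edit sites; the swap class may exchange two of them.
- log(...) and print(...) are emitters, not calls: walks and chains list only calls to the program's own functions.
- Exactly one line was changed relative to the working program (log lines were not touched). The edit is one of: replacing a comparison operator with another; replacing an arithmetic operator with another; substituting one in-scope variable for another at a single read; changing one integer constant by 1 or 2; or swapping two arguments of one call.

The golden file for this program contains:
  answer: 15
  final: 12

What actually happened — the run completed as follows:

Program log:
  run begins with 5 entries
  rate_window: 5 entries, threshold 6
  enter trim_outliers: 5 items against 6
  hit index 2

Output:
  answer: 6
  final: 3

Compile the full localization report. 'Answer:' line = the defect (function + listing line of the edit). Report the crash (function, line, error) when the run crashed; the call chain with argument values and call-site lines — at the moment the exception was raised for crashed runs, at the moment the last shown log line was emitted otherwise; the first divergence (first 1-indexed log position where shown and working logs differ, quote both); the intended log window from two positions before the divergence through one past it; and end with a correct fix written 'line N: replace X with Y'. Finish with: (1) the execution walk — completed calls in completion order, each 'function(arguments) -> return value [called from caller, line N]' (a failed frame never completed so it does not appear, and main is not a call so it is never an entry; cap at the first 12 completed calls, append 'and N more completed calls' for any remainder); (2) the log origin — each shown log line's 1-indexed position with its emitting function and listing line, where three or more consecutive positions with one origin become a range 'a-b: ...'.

Answer: the defect is in rate_window at line 12.
Core observation: Every logged value matches the working version; the printed result is what differs.
Call chain: main -> rate_window([7, 7, 6, 1, 5], 6) (called at line 18) -> trim_outliers([7, 7, 6, 1, 5], 6) (called at line 10).
First divergence: there is none — every log position agrees.
Execution walk:
  trim_outliers([7, 7, 6, 1, 5], 6) -> 2  [called from rate_window, line 10]
  rate_window([7, 7, 6, 1, 5], 6) -> 3  [called from main, line 18]
Origin of each log line:
  1: logged in main at line 17
  2: logged in rate_window at line 9
  3: logged in trim_outliers at line 2
  4: logged in trim_outliers at line 5
A correct fix: line 12: replace `//` with `*`.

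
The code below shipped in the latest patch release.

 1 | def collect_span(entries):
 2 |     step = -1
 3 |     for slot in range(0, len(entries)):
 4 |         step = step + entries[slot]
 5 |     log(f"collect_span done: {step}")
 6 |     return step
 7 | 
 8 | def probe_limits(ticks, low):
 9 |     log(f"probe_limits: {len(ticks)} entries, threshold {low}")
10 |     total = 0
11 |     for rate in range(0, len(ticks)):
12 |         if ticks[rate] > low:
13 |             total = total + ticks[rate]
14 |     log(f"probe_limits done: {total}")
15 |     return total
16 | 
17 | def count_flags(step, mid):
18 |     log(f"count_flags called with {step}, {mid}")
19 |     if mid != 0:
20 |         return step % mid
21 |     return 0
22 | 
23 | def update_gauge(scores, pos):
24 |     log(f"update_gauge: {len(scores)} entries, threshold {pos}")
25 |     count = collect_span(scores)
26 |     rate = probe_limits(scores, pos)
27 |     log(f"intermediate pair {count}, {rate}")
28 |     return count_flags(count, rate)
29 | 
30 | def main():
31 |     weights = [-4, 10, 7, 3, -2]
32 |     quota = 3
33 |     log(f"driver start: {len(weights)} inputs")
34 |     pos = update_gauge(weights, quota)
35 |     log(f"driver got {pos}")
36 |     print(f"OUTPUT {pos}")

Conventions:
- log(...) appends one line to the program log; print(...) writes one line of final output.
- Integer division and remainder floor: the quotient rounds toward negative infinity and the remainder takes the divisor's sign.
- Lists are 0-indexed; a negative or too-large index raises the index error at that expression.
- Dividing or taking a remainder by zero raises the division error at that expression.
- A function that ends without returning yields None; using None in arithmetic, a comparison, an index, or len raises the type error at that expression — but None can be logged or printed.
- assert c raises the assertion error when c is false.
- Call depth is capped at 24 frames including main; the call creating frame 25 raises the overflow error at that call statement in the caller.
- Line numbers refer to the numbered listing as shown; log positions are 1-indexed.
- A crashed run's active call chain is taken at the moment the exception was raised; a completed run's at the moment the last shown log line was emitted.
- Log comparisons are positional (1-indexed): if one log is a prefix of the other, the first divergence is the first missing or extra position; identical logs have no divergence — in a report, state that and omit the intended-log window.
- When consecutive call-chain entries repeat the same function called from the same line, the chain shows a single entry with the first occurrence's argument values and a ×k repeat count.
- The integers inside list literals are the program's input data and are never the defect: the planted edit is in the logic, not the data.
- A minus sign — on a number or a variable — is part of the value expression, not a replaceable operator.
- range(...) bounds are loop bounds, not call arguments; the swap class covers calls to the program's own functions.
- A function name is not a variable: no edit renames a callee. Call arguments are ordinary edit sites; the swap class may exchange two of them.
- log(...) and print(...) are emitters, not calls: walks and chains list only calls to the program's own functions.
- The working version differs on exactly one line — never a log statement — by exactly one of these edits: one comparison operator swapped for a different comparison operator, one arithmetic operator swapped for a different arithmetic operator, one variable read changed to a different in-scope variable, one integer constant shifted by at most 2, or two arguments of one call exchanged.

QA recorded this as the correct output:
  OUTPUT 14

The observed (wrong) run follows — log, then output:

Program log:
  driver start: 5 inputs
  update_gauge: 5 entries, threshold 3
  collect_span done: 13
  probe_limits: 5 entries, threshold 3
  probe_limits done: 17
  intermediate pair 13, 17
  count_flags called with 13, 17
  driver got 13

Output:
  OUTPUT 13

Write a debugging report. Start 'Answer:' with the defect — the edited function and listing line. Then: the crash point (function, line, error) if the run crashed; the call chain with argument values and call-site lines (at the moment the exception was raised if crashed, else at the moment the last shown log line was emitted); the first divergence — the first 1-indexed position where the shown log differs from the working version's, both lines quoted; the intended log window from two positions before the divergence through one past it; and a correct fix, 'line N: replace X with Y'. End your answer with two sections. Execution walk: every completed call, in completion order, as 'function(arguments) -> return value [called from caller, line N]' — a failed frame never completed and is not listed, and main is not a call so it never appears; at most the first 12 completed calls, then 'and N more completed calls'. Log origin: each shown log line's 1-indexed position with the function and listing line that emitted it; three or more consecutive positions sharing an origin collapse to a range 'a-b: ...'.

Answer: the defect is in collect_span at line 2.
Key fact: The log first diverges at position 3: the faulty run prints 'collect_span done: 13' where the working version prints 'collect_span done: 14'.
Call chain: main.
First divergence: position 3 — the shown line 'collect_span done: 13' should read 'collect_span done: 14'.
Intended log window:
  1: driver start: 5 inputs
  2: update_gauge: 5 entries, threshold 3
  3: collect_span done: 14
  4: probe_limits: 5 entries, threshold 3
Execution walk:
  collect_span([-4, 10, 7, 3, -2]) -> 13  [called from update_gauge, line 25]
  probe_limits([-4, 10, 7, 3, -2], 3) -> 17  [called from update_gauge, line 26]
  count_flags(13, 17) -> 13  [called from update_gauge, line 28]
  update_gauge([-4, 10, 7, 3, -2], 3) -> 13  [called from main, line 34]
Log origin:
  1: from main, line 33
  2: from update_gauge, line 24
  3: from collect_span, line 5
  4: from probe_limits, line 9
  5: from probe_limits, line 14
  6: from update_gauge, line 27
  7: from count_flags, line 18
  8: from main, line 35
A correct fix: line 2: replace `-1` with `0`.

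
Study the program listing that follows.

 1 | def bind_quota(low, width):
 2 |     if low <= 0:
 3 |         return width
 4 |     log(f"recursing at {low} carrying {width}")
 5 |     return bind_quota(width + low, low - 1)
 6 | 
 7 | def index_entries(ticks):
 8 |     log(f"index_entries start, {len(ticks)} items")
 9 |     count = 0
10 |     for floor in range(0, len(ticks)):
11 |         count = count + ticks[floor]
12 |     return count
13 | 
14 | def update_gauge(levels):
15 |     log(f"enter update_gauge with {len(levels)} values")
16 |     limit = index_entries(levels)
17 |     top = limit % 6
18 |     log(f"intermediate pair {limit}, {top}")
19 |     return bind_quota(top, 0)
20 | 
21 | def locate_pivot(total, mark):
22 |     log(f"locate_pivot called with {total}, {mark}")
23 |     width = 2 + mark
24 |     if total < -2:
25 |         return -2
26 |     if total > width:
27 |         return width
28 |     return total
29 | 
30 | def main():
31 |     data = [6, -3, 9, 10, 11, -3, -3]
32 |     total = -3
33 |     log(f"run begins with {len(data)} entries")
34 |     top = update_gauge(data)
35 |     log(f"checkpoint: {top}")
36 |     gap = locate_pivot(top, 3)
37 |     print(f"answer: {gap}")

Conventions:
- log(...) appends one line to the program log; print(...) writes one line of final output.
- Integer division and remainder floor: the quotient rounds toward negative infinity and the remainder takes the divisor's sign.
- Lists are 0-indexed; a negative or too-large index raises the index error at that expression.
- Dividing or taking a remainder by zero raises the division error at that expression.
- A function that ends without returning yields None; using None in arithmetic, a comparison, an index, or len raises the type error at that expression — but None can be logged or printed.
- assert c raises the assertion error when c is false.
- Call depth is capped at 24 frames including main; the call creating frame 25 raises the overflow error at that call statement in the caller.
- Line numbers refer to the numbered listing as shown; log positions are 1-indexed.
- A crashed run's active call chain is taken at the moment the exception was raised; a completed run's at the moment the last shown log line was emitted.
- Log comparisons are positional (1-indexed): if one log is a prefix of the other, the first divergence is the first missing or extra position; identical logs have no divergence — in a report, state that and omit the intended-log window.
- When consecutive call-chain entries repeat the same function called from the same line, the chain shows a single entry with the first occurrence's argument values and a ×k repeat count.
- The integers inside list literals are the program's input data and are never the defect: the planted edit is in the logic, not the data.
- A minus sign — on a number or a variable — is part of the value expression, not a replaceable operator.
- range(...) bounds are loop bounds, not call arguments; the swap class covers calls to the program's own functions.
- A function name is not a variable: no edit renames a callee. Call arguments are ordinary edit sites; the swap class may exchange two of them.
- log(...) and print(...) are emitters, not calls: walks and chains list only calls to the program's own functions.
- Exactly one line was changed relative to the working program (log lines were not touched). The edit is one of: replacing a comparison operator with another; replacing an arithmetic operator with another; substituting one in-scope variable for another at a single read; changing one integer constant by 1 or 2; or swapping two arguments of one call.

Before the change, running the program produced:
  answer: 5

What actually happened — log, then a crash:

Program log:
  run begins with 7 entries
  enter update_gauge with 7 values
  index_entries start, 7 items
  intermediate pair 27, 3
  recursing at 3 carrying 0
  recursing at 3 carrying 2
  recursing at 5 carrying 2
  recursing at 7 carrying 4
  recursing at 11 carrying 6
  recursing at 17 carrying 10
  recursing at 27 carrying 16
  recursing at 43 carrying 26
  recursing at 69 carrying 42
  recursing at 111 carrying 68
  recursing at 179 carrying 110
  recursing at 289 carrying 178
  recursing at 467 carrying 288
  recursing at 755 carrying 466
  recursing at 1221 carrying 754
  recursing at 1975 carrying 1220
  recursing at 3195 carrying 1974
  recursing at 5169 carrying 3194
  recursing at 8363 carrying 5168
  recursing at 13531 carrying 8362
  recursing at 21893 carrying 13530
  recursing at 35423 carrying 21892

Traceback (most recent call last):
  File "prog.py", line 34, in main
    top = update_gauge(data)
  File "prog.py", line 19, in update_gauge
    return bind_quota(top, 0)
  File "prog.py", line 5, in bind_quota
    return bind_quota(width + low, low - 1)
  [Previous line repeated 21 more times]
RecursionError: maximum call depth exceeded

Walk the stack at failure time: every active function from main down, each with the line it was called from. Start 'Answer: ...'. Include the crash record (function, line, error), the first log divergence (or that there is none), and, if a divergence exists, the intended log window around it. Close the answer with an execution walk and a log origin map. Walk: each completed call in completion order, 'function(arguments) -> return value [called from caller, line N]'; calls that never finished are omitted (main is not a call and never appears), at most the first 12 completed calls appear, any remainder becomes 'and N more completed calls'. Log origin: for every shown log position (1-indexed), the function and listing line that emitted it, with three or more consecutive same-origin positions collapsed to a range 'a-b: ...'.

Answer: main -> update_gauge (called at line 34) -> bind_quota (called at line 19) -> bind_quota (called at line 5) ×21.
Key observation: Log line 6 is where behavior first shows: 'recursing at 3 carrying 2' appears instead of 'recursing at 2 carrying 3'.
Crash: bind_quota, line 5, RecursionError.
First divergence: at position 6 the run shows 'recursing at 3 carrying 2' where the working version logs 'recursing at 2 carrying 3'.
Intended log window:
  4: intermediate pair 27, 3
  5: recursing at 3 carrying 0
  6: recursing at 2 carrying 3
  7: recursing at 1 carrying 5
Execution walk:
  index_entries([6, -3, 9, 10, 11, -3, -3]) -> 27  [called from update_gauge, line 16]
Log line origins:
  1: logged in main at line 33
  2: logged in update_gauge at line 15
  3: logged in index_entries at line 8
  4: logged in update_gauge at line 18
  5-26: logged in bind_quota at line 4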